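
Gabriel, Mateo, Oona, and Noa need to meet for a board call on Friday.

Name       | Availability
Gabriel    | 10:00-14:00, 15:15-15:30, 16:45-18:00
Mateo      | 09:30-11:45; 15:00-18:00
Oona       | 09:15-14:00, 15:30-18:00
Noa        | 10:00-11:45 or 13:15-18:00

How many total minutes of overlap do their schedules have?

Gabriel ∩ Mateo: 10:00-11:45, 15:15-15:30, 16:45-18:00.
Gabriel ∩ Mateo ∩ Oona: 10:00-11:45, 16:45-18:00.
Gabriel ∩ Mateo ∩ Oona ∩ Noa: 10:00-11:45, 16:45-18:00.
Summing the common windows: 105 + 75 = 180 minutes.

180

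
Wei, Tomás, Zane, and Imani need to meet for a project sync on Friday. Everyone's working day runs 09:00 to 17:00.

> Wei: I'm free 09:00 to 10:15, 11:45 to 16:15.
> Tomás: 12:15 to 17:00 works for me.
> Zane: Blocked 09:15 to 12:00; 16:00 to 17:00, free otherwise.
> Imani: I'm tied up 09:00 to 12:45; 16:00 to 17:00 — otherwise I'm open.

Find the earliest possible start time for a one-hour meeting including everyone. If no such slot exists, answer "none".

12:45

Wei free: 09:00-10:15, 11:45-16:15.
Tomás free: 12:15-17:00.
Zane free: 09:00-09:15, 12:00-16:00 (invert busy blocks within the working day).
Imani free: 12:45-16:00 (invert busy blocks within the working day).
Wei ∩ Tomás: 12:15-16:15.
Wei ∩ Tomás ∩ Zane: 12:15-16:00.
Wei ∩ Tomás ∩ Zane ∩ Imani: 12:45-16:00.
Those are the intersection windows.
The first common window of at least 60 minutes is 12:45-16:00, so the earliest start is 12:45.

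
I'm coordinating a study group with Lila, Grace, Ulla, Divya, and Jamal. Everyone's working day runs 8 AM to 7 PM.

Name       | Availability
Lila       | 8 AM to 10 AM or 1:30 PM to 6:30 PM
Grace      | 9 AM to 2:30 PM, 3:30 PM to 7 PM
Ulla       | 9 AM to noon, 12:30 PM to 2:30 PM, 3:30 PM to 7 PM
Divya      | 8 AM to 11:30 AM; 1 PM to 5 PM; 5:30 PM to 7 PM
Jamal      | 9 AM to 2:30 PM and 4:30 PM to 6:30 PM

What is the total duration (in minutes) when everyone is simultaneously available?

Lila ∩ Grace: 09:00-10:00, 13:30-14:30, 15:30-18:30.
Lila ∩ Grace ∩ Ulla: 09:00-10:00, 13:30-14:30, 15:30-18:30.
Lila ∩ Grace ∩ Ulla ∩ Divya: 09:00-10:00, 13:30-14:30, 15:30-17:00, 17:30-18:30.
Lila ∩ Grace ∩ Ulla ∩ Divya ∩ Jamal: 09:00-10:00, 13:30-14:30, 16:30-17:00, 17:30-18:30.
Summing the common windows: 60 + 60 + 30 + 60 = 210 minutes.

210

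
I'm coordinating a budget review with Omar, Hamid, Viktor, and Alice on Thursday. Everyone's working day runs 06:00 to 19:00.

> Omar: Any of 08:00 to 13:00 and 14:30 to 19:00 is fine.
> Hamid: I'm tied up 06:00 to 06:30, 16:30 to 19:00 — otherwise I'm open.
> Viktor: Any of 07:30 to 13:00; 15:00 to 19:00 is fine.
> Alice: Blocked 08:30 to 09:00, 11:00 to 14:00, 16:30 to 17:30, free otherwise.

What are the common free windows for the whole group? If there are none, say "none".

08:00-08:30, 09:00-11:00, 15:00-16:30

Omar free: 08:00-13:00, 14:30-19:00.
Hamid free: 06:30-16:30 (invert busy blocks within the working day).
Viktor free: 07:30-13:00, 15:00-19:00.
Alice free: 06:00-08:30, 09:00-11:00, 14:00-16:30, 17:30-19:00 (invert busy blocks within the working day).
Omar ∩ Hamid: 08:00-13:00, 14:30-16:30.
Omar ∩ Hamid ∩ Viktor: 08:00-13:00, 15:00-16:30.
Omar ∩ Hamid ∩ Viktor ∩ Alice: 08:00-08:30, 09:00-11:00, 15:00-16:30.
So the common availability across everyone is 08:00-08:30, 09:00-11:00, 15:00-16:30.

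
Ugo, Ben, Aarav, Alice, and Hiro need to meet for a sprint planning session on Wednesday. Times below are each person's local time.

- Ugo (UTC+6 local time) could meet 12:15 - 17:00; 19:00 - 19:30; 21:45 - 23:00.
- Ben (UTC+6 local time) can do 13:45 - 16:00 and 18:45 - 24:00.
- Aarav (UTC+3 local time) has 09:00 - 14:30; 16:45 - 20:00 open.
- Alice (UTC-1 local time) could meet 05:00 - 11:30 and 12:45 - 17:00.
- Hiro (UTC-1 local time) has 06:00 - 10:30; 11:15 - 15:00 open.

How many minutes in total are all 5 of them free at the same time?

150

Ugo in UTC: 06:15-11:00, 13:00-13:30, 15:45-17:00 (subtract 6h to convert from UTC+6).
Ben in UTC: 07:45-10:00, 12:45-18:00 (subtract 6h to convert from UTC+6).
Aarav in UTC: 06:00-11:30, 13:45-17:00 (subtract 3h to convert from UTC+3).
Alice in UTC: 06:00-12:30, 13:45-18:00 (add 1h to convert from UTC-1).
Hiro in UTC: 07:00-11:30, 12:15-16:00 (add 1h to convert from UTC-1).
Ugo ∩ Ben: 07:45-10:00, 13:00-13:30, 15:45-17:00.
Ugo ∩ Ben ∩ Aarav: 07:45-10:00, 15:45-17:00.
Ugo ∩ Ben ∩ Aarav ∩ Alice: 07:45-10:00, 15:45-17:00.
Ugo ∩ Ben ∩ Aarav ∩ Alice ∩ Hiro: 07:45-10:00, 15:45-16:00.
Summing the common windows: 135 + 15 = 150 minutes.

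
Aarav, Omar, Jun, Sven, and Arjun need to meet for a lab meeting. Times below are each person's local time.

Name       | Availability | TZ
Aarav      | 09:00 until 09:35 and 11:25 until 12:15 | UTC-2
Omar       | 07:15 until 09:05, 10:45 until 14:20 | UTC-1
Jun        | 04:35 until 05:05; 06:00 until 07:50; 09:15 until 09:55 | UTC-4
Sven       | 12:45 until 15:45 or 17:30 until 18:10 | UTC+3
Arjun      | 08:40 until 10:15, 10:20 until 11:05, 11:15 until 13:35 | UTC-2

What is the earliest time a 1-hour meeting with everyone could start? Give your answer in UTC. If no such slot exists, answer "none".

none

Aarav in UTC: 11:00-11:35, 13:25-14:15 (add 2h to convert from UTC-2).
Omar in UTC: 08:15-10:05, 11:45-15:20 (add 1h to convert from UTC-1).
Jun in UTC: 08:35-09:05, 10:00-11:50, 13:15-13:55 (add 4h to convert from UTC-4).
Sven in UTC: 09:45-12:45, 14:30-15:10 (subtract 3h to convert from UTC+3).
Arjun in UTC: 10:40-12:15, 12:20-13:05, 13:15-15:35 (add 2h to convert from UTC-2).
Aarav ∩ Omar: 13:25-14:15.
Aarav ∩ Omar ∩ Jun: 13:25-13:55.
Aarav ∩ Omar ∩ Jun ∩ Sven: ∅.
Aarav ∩ Omar ∩ Jun ∩ Sven ∩ Arjun: ∅.
There is no time when everyone is free.
No common window is at least 60 minutes long.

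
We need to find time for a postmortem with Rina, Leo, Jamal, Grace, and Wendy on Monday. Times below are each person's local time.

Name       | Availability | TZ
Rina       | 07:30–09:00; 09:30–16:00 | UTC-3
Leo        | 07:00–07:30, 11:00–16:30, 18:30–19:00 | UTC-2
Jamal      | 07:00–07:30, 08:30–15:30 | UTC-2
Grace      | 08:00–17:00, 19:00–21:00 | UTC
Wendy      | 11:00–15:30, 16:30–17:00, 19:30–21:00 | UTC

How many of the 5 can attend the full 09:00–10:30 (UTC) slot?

1

Rina in UTC: 10:30-12:00, 12:30-19:00 (add 3h to convert from UTC-3).
Leo in UTC: 09:00-09:30, 13:00-18:30, 20:30-21:00 (add 2h to convert from UTC-2).
Jamal in UTC: 09:00-09:30, 10:30-17:30 (add 2h to convert from UTC-2).
Grace in UTC: 08:00-17:00, 19:00-21:00.
Wendy in UTC: 11:00-15:30, 16:30-17:00, 19:30-21:00.
Grace can make the full 09:00-10:30 slot — that's 1.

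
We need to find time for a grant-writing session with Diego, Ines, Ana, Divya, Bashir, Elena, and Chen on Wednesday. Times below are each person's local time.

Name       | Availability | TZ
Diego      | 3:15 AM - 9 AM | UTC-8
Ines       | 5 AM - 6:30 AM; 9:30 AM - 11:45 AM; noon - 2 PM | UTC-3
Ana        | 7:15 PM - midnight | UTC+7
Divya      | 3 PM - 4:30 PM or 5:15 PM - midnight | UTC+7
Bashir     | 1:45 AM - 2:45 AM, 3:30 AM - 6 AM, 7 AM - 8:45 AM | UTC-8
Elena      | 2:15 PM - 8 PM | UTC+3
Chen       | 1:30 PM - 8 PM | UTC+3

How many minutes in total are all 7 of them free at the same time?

Diego in UTC: 11:15-17:00 (add 8h to convert from UTC-8).
Ines in UTC: 08:00-09:30, 12:30-14:45, 15:00-17:00 (add 3h to convert from UTC-3).
Ana in UTC: 12:15-17:00 (subtract 7h to convert from UTC+7).
Divya in UTC: 08:00-09:30, 10:15-17:00 (subtract 7h to convert from UTC+7).
Bashir in UTC: 09:45-10:45, 11:30-14:00, 15:00-16:45 (add 8h to convert from UTC-8).
Elena in UTC: 11:15-17:00 (subtract 3h to convert from UTC+3).
Chen in UTC: 10:30-17:00 (subtract 3h to convert from UTC+3).
Diego ∩ Ines: 12:30-14:45, 15:00-17:00.
Diego ∩ Ines ∩ Ana: 12:30-14:45, 15:00-17:00.
Diego ∩ Ines ∩ Ana ∩ Divya: 12:30-14:45, 15:00-17:00.
Diego ∩ Ines ∩ Ana ∩ Divya ∩ Bashir: 12:30-14:00, 15:00-16:45.
Diego ∩ Ines ∩ Ana ∩ Divya ∩ Bashir ∩ Elena: 12:30-14:00, 15:00-16:45.
Diego ∩ Ines ∩ Ana ∩ Divya ∩ Bashir ∩ Elena ∩ Chen: 12:30-14:00, 15:00-16:45.
So the common availability across everyone is 12:30-14:00, 15:00-16:45.
Summing the common windows: 90 + 105 = 195 minutes.

195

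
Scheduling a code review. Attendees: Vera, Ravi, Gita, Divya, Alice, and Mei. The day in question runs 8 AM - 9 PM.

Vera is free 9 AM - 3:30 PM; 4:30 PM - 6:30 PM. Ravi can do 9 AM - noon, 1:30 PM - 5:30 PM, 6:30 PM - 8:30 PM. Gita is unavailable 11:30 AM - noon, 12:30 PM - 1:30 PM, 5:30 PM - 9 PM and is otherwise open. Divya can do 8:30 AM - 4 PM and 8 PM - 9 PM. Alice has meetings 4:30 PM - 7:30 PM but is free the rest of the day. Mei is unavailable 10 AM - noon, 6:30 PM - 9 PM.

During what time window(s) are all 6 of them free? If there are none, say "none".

09:00-10:00, 13:30-15:30

Vera free: 09:00-15:30, 16:30-18:30.
Ravi free: 09:00-12:00, 13:30-17:30, 18:30-20:30.
Gita free: 08:00-11:30, 12:00-12:30, 13:30-17:30 (invert busy blocks within the working day).
Divya free: 08:30-16:00, 20:00-21:00.
Alice free: 08:00-16:30, 19:30-21:00 (invert busy blocks within the working day).
Mei free: 08:00-10:00, 12:00-18:30 (invert busy blocks within the working day).
Vera ∩ Ravi: 09:00-12:00, 13:30-15:30, 16:30-17:30.
Vera ∩ Ravi ∩ Gita: 09:00-11:30, 13:30-15:30, 16:30-17:30.
Vera ∩ Ravi ∩ Gita ∩ Divya: 09:00-11:30, 13:30-15:30.
Vera ∩ Ravi ∩ Gita ∩ Divya ∩ Alice: 09:00-11:30, 13:30-15:30.
Vera ∩ Ravi ∩ Gita ∩ Divya ∩ Alice ∩ Mei: 09:00-10:00, 13:30-15:30.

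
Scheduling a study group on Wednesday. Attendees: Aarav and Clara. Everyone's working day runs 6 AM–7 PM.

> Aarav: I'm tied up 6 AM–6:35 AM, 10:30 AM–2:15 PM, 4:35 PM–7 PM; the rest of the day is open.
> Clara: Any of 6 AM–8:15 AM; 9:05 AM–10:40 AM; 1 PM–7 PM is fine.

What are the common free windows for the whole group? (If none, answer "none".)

06:35-08:15, 09:05-10:30, 14:15-16:35

Aarav free: 06:35-10:30, 14:15-16:35 (invert busy blocks within the working day).
Clara free: 06:00-08:15, 09:05-10:40, 13:00-19:00.
Aarav ∩ Clara: 06:35-08:15, 09:05-10:30, 14:15-16:35.
So the common availability across everyone is 06:35-08:15, 09:05-10:30, 14:15-16:35.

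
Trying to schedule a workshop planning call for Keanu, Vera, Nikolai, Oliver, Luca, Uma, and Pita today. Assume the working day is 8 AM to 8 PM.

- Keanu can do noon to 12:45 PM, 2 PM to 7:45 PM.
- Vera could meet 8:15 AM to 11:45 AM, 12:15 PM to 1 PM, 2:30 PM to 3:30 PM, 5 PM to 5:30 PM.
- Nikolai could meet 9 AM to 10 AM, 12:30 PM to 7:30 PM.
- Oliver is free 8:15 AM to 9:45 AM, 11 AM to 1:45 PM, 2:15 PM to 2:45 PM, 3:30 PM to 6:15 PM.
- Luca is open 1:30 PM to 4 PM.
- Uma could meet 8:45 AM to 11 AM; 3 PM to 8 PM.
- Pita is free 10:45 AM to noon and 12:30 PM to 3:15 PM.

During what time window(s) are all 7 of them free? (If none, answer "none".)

Keanu ∩ Vera: 12:15-12:45, 14:30-15:30, 17:00-17:30.
Keanu ∩ Vera ∩ Nikolai: 12:30-12:45, 14:30-15:30, 17:00-17:30.
Keanu ∩ Vera ∩ Nikolai ∩ Oliver: 12:30-12:45, 14:30-14:45, 17:00-17:30.
Keanu ∩ Vera ∩ Nikolai ∩ Oliver ∩ Luca: 14:30-14:45.
Keanu ∩ Vera ∩ Nikolai ∩ Oliver ∩ Luca ∩ Uma: ∅.
Keanu ∩ Vera ∩ Nikolai ∩ Oliver ∩ Luca ∩ Uma ∩ Pita: ∅.
There is no time when everyone is free.

none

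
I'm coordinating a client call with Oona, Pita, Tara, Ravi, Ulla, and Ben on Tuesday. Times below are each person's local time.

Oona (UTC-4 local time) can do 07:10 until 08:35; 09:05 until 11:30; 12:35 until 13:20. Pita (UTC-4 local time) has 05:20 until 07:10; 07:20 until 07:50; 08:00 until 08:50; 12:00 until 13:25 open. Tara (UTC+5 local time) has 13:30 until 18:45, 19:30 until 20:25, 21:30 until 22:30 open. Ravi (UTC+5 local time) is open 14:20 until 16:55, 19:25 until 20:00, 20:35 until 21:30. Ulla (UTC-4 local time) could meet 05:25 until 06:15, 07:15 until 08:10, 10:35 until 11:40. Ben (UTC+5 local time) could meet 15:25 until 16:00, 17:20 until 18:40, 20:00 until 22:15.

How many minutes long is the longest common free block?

0

Oona in UTC: 11:10-12:35, 13:05-15:30, 16:35-17:20 (add 4h to convert from UTC-4).
Pita in UTC: 09:20-11:10, 11:20-11:50, 12:00-12:50, 16:00-17:25 (add 4h to convert from UTC-4).
Tara in UTC: 08:30-13:45, 14:30-15:25, 16:30-17:30 (subtract 5h to convert from UTC+5).
Ravi in UTC: 09:20-11:55, 14:25-15:00, 15:35-16:30 (subtract 5h to convert from UTC+5).
Ulla in UTC: 09:25-10:15, 11:15-12:10, 14:35-15:40 (add 4h to convert from UTC-4).
Ben in UTC: 10:25-11:00, 12:20-13:40, 15:00-17:15 (subtract 5h to convert from UTC+5).
Oona ∩ Pita: 11:20-11:50, 12:00-12:35, 16:35-17:20.
Oona ∩ Pita ∩ Tara: 11:20-11:50, 12:00-12:35, 16:35-17:20.
Oona ∩ Pita ∩ Tara ∩ Ravi: 11:20-11:50.
Oona ∩ Pita ∩ Tara ∩ Ravi ∩ Ulla: 11:20-11:50.
Oona ∩ Pita ∩ Tara ∩ Ravi ∩ Ulla ∩ Ben: ∅.
There is no time when everyone is free.
No common window exists, so the longest block is 0 minutes.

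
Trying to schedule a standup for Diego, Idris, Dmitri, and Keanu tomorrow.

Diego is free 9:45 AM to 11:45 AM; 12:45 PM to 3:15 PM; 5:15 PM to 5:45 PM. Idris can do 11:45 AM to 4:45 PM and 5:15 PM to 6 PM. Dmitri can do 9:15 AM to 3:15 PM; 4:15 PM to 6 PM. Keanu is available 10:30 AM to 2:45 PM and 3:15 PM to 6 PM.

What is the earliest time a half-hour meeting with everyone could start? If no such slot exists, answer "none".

12:45

Diego ∩ Idris: 12:45-15:15, 17:15-17:45.
Diego ∩ Idris ∩ Dmitri: 12:45-15:15, 17:15-17:45.
Diego ∩ Idris ∩ Dmitri ∩ Keanu: 12:45-14:45, 17:15-17:45.
The first common window of at least 30 minutes is 12:45-14:45, so the earliest start is 12:45.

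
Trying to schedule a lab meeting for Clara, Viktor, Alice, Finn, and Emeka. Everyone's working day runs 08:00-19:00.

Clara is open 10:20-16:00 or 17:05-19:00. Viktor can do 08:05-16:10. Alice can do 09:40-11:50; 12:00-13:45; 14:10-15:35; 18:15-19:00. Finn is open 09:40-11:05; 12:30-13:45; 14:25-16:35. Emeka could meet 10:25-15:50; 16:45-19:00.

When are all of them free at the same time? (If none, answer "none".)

10:25-11:05, 12:30-13:45, 14:25-15:35

Clara ∩ Viktor: 10:20-16:00.
Clara ∩ Viktor ∩ Alice: 10:20-11:50, 12:00-13:45, 14:10-15:35.
Clara ∩ Viktor ∩ Alice ∩ Finn: 10:20-11:05, 12:30-13:45, 14:25-15:35.
Clara ∩ Viktor ∩ Alice ∩ Finn ∩ Emeka: 10:25-11:05, 12:30-13:45, 14:25-15:35.
So the common availability across everyone is 10:25-11:05, 12:30-13:45, 14:25-15:35.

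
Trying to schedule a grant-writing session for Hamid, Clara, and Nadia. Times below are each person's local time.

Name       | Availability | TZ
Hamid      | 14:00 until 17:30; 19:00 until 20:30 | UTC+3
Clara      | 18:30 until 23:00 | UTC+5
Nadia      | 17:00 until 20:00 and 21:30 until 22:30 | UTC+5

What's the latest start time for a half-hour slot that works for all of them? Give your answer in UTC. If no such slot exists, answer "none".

17:00

Hamid in UTC: 11:00-14:30, 16:00-17:30 (subtract 3h to convert from UTC+3).
Clara in UTC: 13:30-18:00 (subtract 5h to convert from UTC+5).
Nadia in UTC: 12:00-15:00, 16:30-17:30 (subtract 5h to convert from UTC+5).
Hamid ∩ Clara: 13:30-14:30, 16:00-17:30.
Hamid ∩ Clara ∩ Nadia: 13:30-14:30, 16:30-17:30.
The last common window of at least 30 minutes is 16:30-17:30; a 30-minute meeting can start as late as 17:00 and still end by 17:30.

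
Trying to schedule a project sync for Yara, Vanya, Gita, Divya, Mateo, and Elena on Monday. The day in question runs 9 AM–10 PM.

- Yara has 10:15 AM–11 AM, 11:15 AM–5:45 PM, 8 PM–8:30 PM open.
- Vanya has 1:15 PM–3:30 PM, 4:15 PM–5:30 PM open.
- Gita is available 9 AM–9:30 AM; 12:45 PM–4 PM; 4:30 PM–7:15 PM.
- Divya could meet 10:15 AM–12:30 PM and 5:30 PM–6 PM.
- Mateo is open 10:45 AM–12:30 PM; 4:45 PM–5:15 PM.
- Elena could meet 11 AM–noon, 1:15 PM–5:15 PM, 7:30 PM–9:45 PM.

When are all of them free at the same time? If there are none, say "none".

none

Yara ∩ Vanya: 13:15-15:30, 16:15-17:30.
Yara ∩ Vanya ∩ Gita: 13:15-15:30, 16:30-17:30.
Yara ∩ Vanya ∩ Gita ∩ Divya: ∅.
Yara ∩ Vanya ∩ Gita ∩ Divya ∩ Mateo: ∅.
Yara ∩ Vanya ∩ Gita ∩ Divya ∩ Mateo ∩ Elena: ∅.
There is no time when everyone is free.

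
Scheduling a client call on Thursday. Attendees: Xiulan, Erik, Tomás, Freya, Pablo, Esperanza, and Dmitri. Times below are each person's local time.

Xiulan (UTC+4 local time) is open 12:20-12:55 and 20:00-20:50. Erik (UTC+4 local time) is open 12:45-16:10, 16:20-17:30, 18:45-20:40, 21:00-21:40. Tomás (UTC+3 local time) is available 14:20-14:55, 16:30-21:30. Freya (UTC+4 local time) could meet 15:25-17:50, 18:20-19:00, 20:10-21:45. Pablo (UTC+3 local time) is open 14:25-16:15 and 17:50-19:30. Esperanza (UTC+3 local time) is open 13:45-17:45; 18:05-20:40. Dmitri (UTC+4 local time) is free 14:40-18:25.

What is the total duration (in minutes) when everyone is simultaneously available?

Xiulan in UTC: 08:20-08:55, 16:00-16:50 (subtract 4h to convert from UTC+4).
Erik in UTC: 08:45-12:10, 12:20-13:30, 14:45-16:40, 17:00-17:40 (subtract 4h to convert from UTC+4).
Tomás in UTC: 11:20-11:55, 13:30-18:30 (subtract 3h to convert from UTC+3).
Freya in UTC: 11:25-13:50, 14:20-15:00, 16:10-17:45 (subtract 4h to convert from UTC+4).
Pablo in UTC: 11:25-13:15, 14:50-16:30 (subtract 3h to convert from UTC+3).
Esperanza in UTC: 10:45-14:45, 15:05-17:40 (subtract 3h to convert from UTC+3).
Dmitri in UTC: 10:40-14:25 (subtract 4h to convert from UTC+4).
Xiulan ∩ Erik: 08:45-08:55, 16:00-16:40.
Xiulan ∩ Erik ∩ Tomás: 16:00-16:40.
Xiulan ∩ Erik ∩ Tomás ∩ Freya: 16:10-16:40.
Xiulan ∩ Erik ∩ Tomás ∩ Freya ∩ Pablo: 16:10-16:30.
Xiulan ∩ Erik ∩ Tomás ∩ Freya ∩ Pablo ∩ Esperanza: 16:10-16:30.
Xiulan ∩ Erik ∩ Tomás ∩ Freya ∩ Pablo ∩ Esperanza ∩ Dmitri: ∅.
There is no time when everyone is free.
There is no common window, so the total is 0 minutes.

0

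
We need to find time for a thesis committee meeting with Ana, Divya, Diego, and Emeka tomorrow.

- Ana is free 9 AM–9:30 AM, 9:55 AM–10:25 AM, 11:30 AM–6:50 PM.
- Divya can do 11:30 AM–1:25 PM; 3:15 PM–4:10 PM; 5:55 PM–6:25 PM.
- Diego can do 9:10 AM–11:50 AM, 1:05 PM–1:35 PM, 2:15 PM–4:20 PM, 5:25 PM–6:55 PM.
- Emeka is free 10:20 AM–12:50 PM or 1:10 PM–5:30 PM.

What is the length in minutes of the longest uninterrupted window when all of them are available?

Ana ∩ Divya: 11:30-13:25, 15:15-16:10, 17:55-18:25.
Ana ∩ Divya ∩ Diego: 11:30-11:50, 13:05-13:25, 15:15-16:10, 17:55-18:25.
Ana ∩ Divya ∩ Diego ∩ Emeka: 11:30-11:50, 13:10-13:25, 15:15-16:10.
Those are the intersection windows.
The longest is 15:15-16:10 at 55 minutes.

55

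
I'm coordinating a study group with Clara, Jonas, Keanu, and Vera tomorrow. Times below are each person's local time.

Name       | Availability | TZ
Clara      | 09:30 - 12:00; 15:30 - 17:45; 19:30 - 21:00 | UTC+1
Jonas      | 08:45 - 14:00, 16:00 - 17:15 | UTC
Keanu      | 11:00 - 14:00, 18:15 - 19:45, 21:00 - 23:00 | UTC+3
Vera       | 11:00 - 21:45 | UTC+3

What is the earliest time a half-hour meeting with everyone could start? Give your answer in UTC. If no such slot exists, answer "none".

08:45

Clara in UTC: 08:30-11:00, 14:30-16:45, 18:30-20:00 (subtract 1h to convert from UTC+1).
Jonas in UTC: 08:45-14:00, 16:00-17:15.
Keanu in UTC: 08:00-11:00, 15:15-16:45, 18:00-20:00 (subtract 3h to convert from UTC+3).
Vera in UTC: 08:00-18:45 (subtract 3h to convert from UTC+3).
Clara ∩ Jonas: 08:45-11:00, 16:00-16:45.
Clara ∩ Jonas ∩ Keanu: 08:45-11:00, 16:00-16:45.
Clara ∩ Jonas ∩ Keanu ∩ Vera: 08:45-11:00, 16:00-16:45.
So the common availability across everyone is 08:45-11:00, 16:00-16:45.
The first common window of at least 30 minutes is 08:45-11:00, so the earliest start is 08:45.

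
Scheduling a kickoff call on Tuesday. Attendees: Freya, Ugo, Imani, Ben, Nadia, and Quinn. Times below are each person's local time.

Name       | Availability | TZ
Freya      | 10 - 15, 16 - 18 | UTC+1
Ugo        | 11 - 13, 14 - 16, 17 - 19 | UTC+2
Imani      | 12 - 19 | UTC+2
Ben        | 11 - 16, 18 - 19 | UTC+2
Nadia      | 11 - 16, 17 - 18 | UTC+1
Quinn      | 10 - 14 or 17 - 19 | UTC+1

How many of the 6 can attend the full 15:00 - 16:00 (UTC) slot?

Freya in UTC: 09:00-14:00, 15:00-17:00 (subtract 1h to convert from UTC+1).
Ugo in UTC: 09:00-11:00, 12:00-14:00, 15:00-17:00 (subtract 2h to convert from UTC+2).
Imani in UTC: 10:00-17:00 (subtract 2h to convert from UTC+2).
Ben in UTC: 09:00-14:00, 16:00-17:00 (subtract 2h to convert from UTC+2).
Nadia in UTC: 10:00-15:00, 16:00-17:00 (subtract 1h to convert from UTC+1).
Quinn in UTC: 09:00-13:00, 16:00-18:00 (subtract 1h to convert from UTC+1).
Freya, Ugo, and Imani can make the full 15:00-16:00 slot — that's 3.

3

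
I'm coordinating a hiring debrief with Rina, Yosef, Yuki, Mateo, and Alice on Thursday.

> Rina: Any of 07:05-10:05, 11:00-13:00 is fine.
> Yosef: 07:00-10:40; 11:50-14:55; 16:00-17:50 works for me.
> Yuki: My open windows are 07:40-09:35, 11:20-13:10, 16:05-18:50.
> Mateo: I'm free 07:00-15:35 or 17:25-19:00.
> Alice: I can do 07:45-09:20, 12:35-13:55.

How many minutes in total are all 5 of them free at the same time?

120

Rina ∩ Yosef: 07:05-10:05, 11:50-13:00.
Rina ∩ Yosef ∩ Yuki: 07:40-09:35, 11:50-13:00.
Rina ∩ Yosef ∩ Yuki ∩ Mateo: 07:40-09:35, 11:50-13:00.
Rina ∩ Yosef ∩ Yuki ∩ Mateo ∩ Alice: 07:45-09:20, 12:35-13:00.
Those are the intersection windows.
Summing the common windows: 95 + 25 = 120 minutes.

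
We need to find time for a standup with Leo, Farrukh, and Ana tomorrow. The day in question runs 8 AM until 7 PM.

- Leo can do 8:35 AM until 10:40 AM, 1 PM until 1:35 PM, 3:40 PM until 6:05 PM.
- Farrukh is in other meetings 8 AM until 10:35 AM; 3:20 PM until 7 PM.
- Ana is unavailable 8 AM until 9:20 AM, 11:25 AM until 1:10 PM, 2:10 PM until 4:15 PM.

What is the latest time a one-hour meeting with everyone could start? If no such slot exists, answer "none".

Leo free: 08:35-10:40, 13:00-13:35, 15:40-18:05.
Farrukh free: 10:35-15:20 (invert busy blocks within the working day).
Ana free: 09:20-11:25, 13:10-14:10, 16:15-19:00 (invert busy blocks within the working day).
Leo ∩ Farrukh: 10:35-10:40, 13:00-13:35.
Leo ∩ Farrukh ∩ Ana: 10:35-10:40, 13:10-13:35.
No common window is at least 60 minutes long.

none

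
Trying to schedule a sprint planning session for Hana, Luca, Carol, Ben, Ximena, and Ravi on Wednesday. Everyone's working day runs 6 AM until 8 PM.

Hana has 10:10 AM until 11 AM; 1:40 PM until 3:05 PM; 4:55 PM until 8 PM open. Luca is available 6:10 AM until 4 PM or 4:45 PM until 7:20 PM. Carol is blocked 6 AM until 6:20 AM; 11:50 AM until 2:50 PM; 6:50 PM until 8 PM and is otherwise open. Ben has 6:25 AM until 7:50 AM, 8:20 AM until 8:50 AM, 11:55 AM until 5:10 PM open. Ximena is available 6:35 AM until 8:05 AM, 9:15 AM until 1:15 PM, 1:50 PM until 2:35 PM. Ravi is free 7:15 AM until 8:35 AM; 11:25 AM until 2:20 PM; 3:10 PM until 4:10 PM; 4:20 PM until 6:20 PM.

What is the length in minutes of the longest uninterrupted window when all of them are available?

0

Hana free: 10:10-11:00, 13:40-15:05, 16:55-20:00.
Luca free: 06:10-16:00, 16:45-19:20.
Carol free: 06:20-11:50, 14:50-18:50 (invert busy blocks within the working day).
Ben free: 06:25-07:50, 08:20-08:50, 11:55-17:10.
Ximena free: 06:35-08:05, 09:15-13:15, 13:50-14:35.
Ravi free: 07:15-08:35, 11:25-14:20, 15:10-16:10, 16:20-18:20.
Hana ∩ Luca: 10:10-11:00, 13:40-15:05, 16:55-19:20.
Hana ∩ Luca ∩ Carol: 10:10-11:00, 14:50-15:05, 16:55-18:50.
Hana ∩ Luca ∩ Carol ∩ Ben: 14:50-15:05, 16:55-17:10.
Hana ∩ Luca ∩ Carol ∩ Ben ∩ Ximena: ∅.
Hana ∩ Luca ∩ Carol ∩ Ben ∩ Ximena ∩ Ravi: ∅.
There is no time when everyone is free.
No common window exists, so the longest block is 0 minutes.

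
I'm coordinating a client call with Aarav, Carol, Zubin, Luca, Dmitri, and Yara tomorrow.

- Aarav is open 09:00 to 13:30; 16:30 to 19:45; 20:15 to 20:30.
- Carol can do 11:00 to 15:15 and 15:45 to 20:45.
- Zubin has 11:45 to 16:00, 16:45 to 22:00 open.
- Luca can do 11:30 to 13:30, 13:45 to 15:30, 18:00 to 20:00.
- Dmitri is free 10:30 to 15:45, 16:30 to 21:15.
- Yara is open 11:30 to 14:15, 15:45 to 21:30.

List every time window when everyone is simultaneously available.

11:45-13:30, 18:00-19:45

Aarav ∩ Carol: 11:00-13:30, 16:30-19:45, 20:15-20:30.
Aarav ∩ Carol ∩ Zubin: 11:45-13:30, 16:45-19:45, 20:15-20:30.
Aarav ∩ Carol ∩ Zubin ∩ Luca: 11:45-13:30, 18:00-19:45.
Aarav ∩ Carol ∩ Zubin ∩ Luca ∩ Dmitri: 11:45-13:30, 18:00-19:45.
Aarav ∩ Carol ∩ Zubin ∩ Luca ∩ Dmitri ∩ Yara: 11:45-13:30, 18:00-19:45.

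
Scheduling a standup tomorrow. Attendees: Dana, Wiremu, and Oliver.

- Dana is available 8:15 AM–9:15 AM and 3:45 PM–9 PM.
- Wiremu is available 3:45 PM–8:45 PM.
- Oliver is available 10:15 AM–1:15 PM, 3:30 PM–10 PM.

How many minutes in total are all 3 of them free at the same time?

Dana ∩ Wiremu: 15:45-20:45.
Dana ∩ Wiremu ∩ Oliver: 15:45-20:45.
That's a single block of 300 minutes.

300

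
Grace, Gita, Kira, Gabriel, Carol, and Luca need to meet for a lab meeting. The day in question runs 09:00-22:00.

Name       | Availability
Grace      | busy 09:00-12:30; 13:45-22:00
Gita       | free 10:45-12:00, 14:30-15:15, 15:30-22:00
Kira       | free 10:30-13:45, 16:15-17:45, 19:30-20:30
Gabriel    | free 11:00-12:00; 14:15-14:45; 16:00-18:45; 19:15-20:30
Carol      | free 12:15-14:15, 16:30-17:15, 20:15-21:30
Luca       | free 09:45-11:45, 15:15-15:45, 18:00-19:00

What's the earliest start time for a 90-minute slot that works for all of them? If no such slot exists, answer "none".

none

Grace free: 12:30-13:45 (invert busy blocks within the working day).
Gita free: 10:45-12:00, 14:30-15:15, 15:30-22:00.
Kira free: 10:30-13:45, 16:15-17:45, 19:30-20:30.
Gabriel free: 11:00-12:00, 14:15-14:45, 16:00-18:45, 19:15-20:30.
Carol free: 12:15-14:15, 16:30-17:15, 20:15-21:30.
Luca free: 09:45-11:45, 15:15-15:45, 18:00-19:00.
Grace ∩ Gita: ∅.
Grace ∩ Gita ∩ Kira: ∅.
Grace ∩ Gita ∩ Kira ∩ Gabriel: ∅.
Grace ∩ Gita ∩ Kira ∩ Gabriel ∩ Carol: ∅.
Grace ∩ Gita ∩ Kira ∩ Gabriel ∩ Carol ∩ Luca: ∅.
There is no time when everyone is free.
No common window is at least 90 minutes long.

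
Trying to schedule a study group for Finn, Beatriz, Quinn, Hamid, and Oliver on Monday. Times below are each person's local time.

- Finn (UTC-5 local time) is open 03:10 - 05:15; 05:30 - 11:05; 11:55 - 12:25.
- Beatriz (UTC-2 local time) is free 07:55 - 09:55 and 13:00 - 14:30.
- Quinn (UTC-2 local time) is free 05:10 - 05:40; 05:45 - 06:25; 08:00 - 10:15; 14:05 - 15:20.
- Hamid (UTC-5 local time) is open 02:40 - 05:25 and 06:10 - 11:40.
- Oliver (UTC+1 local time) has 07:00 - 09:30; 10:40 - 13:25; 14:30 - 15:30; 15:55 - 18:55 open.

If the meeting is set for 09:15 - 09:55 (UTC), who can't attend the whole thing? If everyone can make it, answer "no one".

Finn in UTC: 08:10-10:15, 10:30-16:05, 16:55-17:25 (add 5h to convert from UTC-5).
Beatriz in UTC: 09:55-11:55, 15:00-16:30 (add 2h to convert from UTC-2).
Quinn in UTC: 07:10-07:40, 07:45-08:25, 10:00-12:15, 16:05-17:20 (add 2h to convert from UTC-2).
Hamid in UTC: 07:40-10:25, 11:10-16:40 (add 5h to convert from UTC-5).
Oliver in UTC: 06:00-08:30, 09:40-12:25, 13:30-14:30, 14:55-17:55 (subtract 1h to convert from UTC+1).
Finn: free for 09:15-09:55. Beatriz: not fully free for 09:15-09:55. Quinn: not fully free for 09:15-09:55. Hamid: free for 09:15-09:55. Oliver: not fully free for 09:15-09:55.

Beatriz, Oliver, Quinn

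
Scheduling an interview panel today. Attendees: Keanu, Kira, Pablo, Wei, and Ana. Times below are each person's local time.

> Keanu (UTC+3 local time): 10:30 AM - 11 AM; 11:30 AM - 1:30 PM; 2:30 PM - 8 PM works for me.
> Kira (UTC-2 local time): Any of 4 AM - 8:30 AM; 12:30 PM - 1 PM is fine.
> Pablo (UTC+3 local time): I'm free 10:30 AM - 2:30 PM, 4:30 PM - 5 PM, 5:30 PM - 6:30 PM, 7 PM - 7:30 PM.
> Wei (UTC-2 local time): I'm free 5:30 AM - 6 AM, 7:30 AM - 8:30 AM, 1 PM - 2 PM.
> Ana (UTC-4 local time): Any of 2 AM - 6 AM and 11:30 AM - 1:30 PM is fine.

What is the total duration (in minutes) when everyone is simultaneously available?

60

Keanu in UTC: 07:30-08:00, 08:30-10:30, 11:30-17:00 (subtract 3h to convert from UTC+3).
Kira in UTC: 06:00-10:30, 14:30-15:00 (add 2h to convert from UTC-2).
Pablo in UTC: 07:30-11:30, 13:30-14:00, 14:30-15:30, 16:00-16:30 (subtract 3h to convert from UTC+3).
Wei in UTC: 07:30-08:00, 09:30-10:30, 15:00-16:00 (add 2h to convert from UTC-2).
Ana in UTC: 06:00-10:00, 15:30-17:30 (add 4h to convert from UTC-4).
Keanu ∩ Kira: 07:30-08:00, 08:30-10:30, 14:30-15:00.
Keanu ∩ Kira ∩ Pablo: 07:30-08:00, 08:30-10:30, 14:30-15:00.
Keanu ∩ Kira ∩ Pablo ∩ Wei: 07:30-08:00, 09:30-10:30.
Keanu ∩ Kira ∩ Pablo ∩ Wei ∩ Ana: 07:30-08:00, 09:30-10:00.
Summing the common windows: 30 + 30 = 60 minutes.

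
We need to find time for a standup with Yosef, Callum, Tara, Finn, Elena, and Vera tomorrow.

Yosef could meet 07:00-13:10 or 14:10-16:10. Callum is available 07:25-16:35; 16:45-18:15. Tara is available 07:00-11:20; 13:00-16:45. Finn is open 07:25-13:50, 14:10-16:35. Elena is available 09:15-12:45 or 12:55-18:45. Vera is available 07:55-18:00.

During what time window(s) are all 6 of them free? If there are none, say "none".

Yosef ∩ Callum: 07:25-13:10, 14:10-16:10.
Yosef ∩ Callum ∩ Tara: 07:25-11:20, 13:00-13:10, 14:10-16:10.
Yosef ∩ Callum ∩ Tara ∩ Finn: 07:25-11:20, 13:00-13:10, 14:10-16:10.
Yosef ∩ Callum ∩ Tara ∩ Finn ∩ Elena: 09:15-11:20, 13:00-13:10, 14:10-16:10.
Yosef ∩ Callum ∩ Tara ∩ Finn ∩ Elena ∩ Vera: 09:15-11:20, 13:00-13:10, 14:10-16:10.

09:15-11:20, 13:00-13:10, 14:10-16:10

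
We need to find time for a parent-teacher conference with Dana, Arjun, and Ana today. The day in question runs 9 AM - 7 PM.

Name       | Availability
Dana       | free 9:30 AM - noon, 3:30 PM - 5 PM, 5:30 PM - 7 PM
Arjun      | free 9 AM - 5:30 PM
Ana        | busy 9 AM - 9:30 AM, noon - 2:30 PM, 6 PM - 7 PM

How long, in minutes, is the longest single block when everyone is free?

Dana free: 09:30-12:00, 15:30-17:00, 17:30-19:00.
Arjun free: 09:00-17:30.
Ana free: 09:30-12:00, 14:30-18:00 (invert busy blocks within the working day).
Dana ∩ Arjun: 09:30-12:00, 15:30-17:00.
Dana ∩ Arjun ∩ Ana: 09:30-12:00, 15:30-17:00.
So the common availability across everyone is 09:30-12:00, 15:30-17:00.
The longest is 09:30-12:00 at 150 minutes.

150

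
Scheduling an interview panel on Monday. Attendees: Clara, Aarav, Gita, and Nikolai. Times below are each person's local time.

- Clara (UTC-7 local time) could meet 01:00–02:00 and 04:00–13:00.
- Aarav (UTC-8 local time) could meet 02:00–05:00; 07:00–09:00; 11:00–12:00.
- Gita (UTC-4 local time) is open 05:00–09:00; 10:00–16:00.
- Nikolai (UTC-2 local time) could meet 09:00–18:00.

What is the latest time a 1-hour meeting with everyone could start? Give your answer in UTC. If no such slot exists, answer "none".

Clara in UTC: 08:00-09:00, 11:00-20:00 (add 7h to convert from UTC-7).
Aarav in UTC: 10:00-13:00, 15:00-17:00, 19:00-20:00 (add 8h to convert from UTC-8).
Gita in UTC: 09:00-13:00, 14:00-20:00 (add 4h to convert from UTC-4).
Nikolai in UTC: 11:00-20:00 (add 2h to convert from UTC-2).
Clara ∩ Aarav: 11:00-13:00, 15:00-17:00, 19:00-20:00.
Clara ∩ Aarav ∩ Gita: 11:00-13:00, 15:00-17:00, 19:00-20:00.
Clara ∩ Aarav ∩ Gita ∩ Nikolai: 11:00-13:00, 15:00-17:00, 19:00-20:00.
The last common window of at least 60 minutes is 19:00-20:00; a 60-minute meeting can start as late as 19:00 and still end by 20:00.

19:00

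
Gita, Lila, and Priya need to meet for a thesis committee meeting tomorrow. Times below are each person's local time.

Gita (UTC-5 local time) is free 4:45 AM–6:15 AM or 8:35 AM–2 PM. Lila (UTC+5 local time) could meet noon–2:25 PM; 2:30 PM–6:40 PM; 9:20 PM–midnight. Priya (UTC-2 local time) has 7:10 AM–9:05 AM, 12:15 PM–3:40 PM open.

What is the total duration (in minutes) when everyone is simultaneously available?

160

Gita in UTC: 09:45-11:15, 13:35-19:00 (add 5h to convert from UTC-5).
Lila in UTC: 07:00-09:25, 09:30-13:40, 16:20-19:00 (subtract 5h to convert from UTC+5).
Priya in UTC: 09:10-11:05, 14:15-17:40 (add 2h to convert from UTC-2).
Gita ∩ Lila: 09:45-11:15, 13:35-13:40, 16:20-19:00.
Gita ∩ Lila ∩ Priya: 09:45-11:05, 16:20-17:40.
Those are the intersection windows.
Summing the common windows: 80 + 80 = 160 minutes.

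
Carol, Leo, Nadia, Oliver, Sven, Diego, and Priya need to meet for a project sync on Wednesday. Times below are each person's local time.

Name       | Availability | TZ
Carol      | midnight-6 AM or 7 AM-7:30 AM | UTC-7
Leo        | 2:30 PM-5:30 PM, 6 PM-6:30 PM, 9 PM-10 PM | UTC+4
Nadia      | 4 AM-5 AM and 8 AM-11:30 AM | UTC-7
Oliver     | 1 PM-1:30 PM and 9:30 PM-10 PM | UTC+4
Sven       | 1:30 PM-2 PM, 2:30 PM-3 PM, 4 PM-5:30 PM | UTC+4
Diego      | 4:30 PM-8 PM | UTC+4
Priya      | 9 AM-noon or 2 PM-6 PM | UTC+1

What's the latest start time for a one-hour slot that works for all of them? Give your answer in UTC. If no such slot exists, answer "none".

Carol in UTC: 07:00-13:00, 14:00-14:30 (add 7h to convert from UTC-7).
Leo in UTC: 10:30-13:30, 14:00-14:30, 17:00-18:00 (subtract 4h to convert from UTC+4).
Nadia in UTC: 11:00-12:00, 15:00-18:30 (add 7h to convert from UTC-7).
Oliver in UTC: 09:00-09:30, 17:30-18:00 (subtract 4h to convert from UTC+4).
Sven in UTC: 09:30-10:00, 10:30-11:00, 12:00-13:30 (subtract 4h to convert from UTC+4).
Diego in UTC: 12:30-16:00 (subtract 4h to convert from UTC+4).
Priya in UTC: 08:00-11:00, 13:00-17:00 (subtract 1h to convert from UTC+1).
Carol ∩ Leo: 10:30-13:00, 14:00-14:30.
Carol ∩ Leo ∩ Nadia: 11:00-12:00.
Carol ∩ Leo ∩ Nadia ∩ Oliver: ∅.
Carol ∩ Leo ∩ Nadia ∩ Oliver ∩ Sven: ∅.
Carol ∩ Leo ∩ Nadia ∩ Oliver ∩ Sven ∩ Diego: ∅.
Carol ∩ Leo ∩ Nadia ∩ Oliver ∩ Sven ∩ Diego ∩ Priya: ∅.
There is no time when everyone is free.
No common window is at least 60 minutes long.

none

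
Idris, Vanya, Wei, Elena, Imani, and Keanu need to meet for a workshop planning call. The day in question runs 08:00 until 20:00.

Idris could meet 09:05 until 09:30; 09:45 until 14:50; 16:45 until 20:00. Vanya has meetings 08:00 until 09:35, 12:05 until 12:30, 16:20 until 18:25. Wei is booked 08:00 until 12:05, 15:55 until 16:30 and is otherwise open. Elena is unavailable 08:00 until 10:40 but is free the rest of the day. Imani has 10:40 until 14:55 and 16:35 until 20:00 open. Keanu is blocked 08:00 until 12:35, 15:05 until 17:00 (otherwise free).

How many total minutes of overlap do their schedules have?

Idris free: 09:05-09:30, 09:45-14:50, 16:45-20:00.
Vanya free: 09:35-12:05, 12:30-16:20, 18:25-20:00 (invert busy blocks within the working day).
Wei free: 12:05-15:55, 16:30-20:00 (invert busy blocks within the working day).
Elena free: 10:40-20:00 (invert busy blocks within the working day).
Imani free: 10:40-14:55, 16:35-20:00.
Keanu free: 12:35-15:05, 17:00-20:00 (invert busy blocks within the working day).
Idris ∩ Vanya: 09:45-12:05, 12:30-14:50, 18:25-20:00.
Idris ∩ Vanya ∩ Wei: 12:30-14:50, 18:25-20:00.
Idris ∩ Vanya ∩ Wei ∩ Elena: 12:30-14:50, 18:25-20:00.
Idris ∩ Vanya ∩ Wei ∩ Elena ∩ Imani: 12:30-14:50, 18:25-20:00.
Idris ∩ Vanya ∩ Wei ∩ Elena ∩ Imani ∩ Keanu: 12:35-14:50, 18:25-20:00.
Those are the intersection windows.
Summing the common windows: 135 + 95 = 230 minutes.

230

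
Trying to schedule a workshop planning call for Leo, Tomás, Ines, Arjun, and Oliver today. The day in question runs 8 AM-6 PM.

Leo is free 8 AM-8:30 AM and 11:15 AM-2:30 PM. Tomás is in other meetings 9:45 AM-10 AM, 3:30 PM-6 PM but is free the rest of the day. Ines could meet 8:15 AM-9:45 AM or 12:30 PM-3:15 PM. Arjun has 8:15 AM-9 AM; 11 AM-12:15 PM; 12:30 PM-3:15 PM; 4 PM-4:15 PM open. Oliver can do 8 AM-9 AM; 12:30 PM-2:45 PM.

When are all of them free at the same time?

08:15-08:30, 12:30-14:30

Leo free: 08:00-08:30, 11:15-14:30.
Tomás free: 08:00-09:45, 10:00-15:30 (invert busy blocks within the working day).
Ines free: 08:15-09:45, 12:30-15:15.
Arjun free: 08:15-09:00, 11:00-12:15, 12:30-15:15, 16:00-16:15.
Oliver free: 08:00-09:00, 12:30-14:45.
Leo ∩ Tomás: 08:00-08:30, 11:15-14:30.
Leo ∩ Tomás ∩ Ines: 08:15-08:30, 12:30-14:30.
Leo ∩ Tomás ∩ Ines ∩ Arjun: 08:15-08:30, 12:30-14:30.
Leo ∩ Tomás ∩ Ines ∩ Arjun ∩ Oliver: 08:15-08:30, 12:30-14:30.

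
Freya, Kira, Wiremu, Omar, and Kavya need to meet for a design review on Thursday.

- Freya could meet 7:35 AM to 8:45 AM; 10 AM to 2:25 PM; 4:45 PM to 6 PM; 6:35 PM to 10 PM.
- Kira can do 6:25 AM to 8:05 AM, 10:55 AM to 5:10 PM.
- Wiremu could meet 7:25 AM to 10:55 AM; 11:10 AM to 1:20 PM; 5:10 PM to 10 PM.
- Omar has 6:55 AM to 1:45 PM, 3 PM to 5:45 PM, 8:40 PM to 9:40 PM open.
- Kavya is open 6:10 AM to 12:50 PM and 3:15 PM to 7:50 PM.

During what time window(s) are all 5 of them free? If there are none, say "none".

Freya ∩ Kira: 07:35-08:05, 10:55-14:25, 16:45-17:10.
Freya ∩ Kira ∩ Wiremu: 07:35-08:05, 11:10-13:20.
Freya ∩ Kira ∩ Wiremu ∩ Omar: 07:35-08:05, 11:10-13:20.
Freya ∩ Kira ∩ Wiremu ∩ Omar ∩ Kavya: 07:35-08:05, 11:10-12:50.
So the common availability across everyone is 07:35-08:05, 11:10-12:50.

07:35-08:05, 11:10-12:50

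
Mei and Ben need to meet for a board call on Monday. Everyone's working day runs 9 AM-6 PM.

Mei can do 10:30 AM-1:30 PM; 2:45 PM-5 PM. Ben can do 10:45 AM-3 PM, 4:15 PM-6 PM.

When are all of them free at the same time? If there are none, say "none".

Mei ∩ Ben: 10:45-13:30, 14:45-15:00, 16:15-17:00.

10:45-13:30, 14:45-15:00, 16:15-17:00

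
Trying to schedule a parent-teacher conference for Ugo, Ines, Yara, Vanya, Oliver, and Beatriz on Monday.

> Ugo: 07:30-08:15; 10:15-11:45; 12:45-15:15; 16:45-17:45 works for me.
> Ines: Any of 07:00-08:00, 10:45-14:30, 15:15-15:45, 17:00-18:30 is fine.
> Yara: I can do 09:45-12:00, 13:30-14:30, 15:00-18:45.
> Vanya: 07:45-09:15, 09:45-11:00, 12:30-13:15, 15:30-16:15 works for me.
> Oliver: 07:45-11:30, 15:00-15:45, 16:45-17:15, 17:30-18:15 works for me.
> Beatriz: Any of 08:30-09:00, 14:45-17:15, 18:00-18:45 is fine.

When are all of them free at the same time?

none

Ugo ∩ Ines: 07:30-08:00, 10:45-11:45, 12:45-14:30, 17:00-17:45.
Ugo ∩ Ines ∩ Yara: 10:45-11:45, 13:30-14:30, 17:00-17:45.
Ugo ∩ Ines ∩ Yara ∩ Vanya: 10:45-11:00.
Ugo ∩ Ines ∩ Yara ∩ Vanya ∩ Oliver: 10:45-11:00.
Ugo ∩ Ines ∩ Yara ∩ Vanya ∩ Oliver ∩ Beatriz: ∅.
There is no time when everyone is free.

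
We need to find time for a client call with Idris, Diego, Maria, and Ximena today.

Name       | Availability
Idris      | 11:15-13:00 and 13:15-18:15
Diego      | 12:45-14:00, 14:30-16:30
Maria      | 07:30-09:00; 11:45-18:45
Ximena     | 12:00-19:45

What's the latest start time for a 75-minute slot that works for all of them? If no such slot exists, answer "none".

15:15

Idris ∩ Diego: 12:45-13:00, 13:15-14:00, 14:30-16:30.
Idris ∩ Diego ∩ Maria: 12:45-13:00, 13:15-14:00, 14:30-16:30.
Idris ∩ Diego ∩ Maria ∩ Ximena: 12:45-13:00, 13:15-14:00, 14:30-16:30.
The last common window of at least 75 minutes is 14:30-16:30; a 75-minute meeting can start as late as 15:15 and still end by 16:30.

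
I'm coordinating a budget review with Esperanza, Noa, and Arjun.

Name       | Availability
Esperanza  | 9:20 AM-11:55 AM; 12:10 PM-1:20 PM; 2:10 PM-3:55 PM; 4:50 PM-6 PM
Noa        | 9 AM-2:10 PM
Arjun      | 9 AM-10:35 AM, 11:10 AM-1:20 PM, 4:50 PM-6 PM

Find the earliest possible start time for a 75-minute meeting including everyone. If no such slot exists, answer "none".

09:20

Esperanza ∩ Noa: 09:20-11:55, 12:10-13:20.
Esperanza ∩ Noa ∩ Arjun: 09:20-10:35, 11:10-11:55, 12:10-13:20.
Those are the intersection windows.
The first common window of at least 75 minutes is 09:20-10:35, so the earliest start is 09:20.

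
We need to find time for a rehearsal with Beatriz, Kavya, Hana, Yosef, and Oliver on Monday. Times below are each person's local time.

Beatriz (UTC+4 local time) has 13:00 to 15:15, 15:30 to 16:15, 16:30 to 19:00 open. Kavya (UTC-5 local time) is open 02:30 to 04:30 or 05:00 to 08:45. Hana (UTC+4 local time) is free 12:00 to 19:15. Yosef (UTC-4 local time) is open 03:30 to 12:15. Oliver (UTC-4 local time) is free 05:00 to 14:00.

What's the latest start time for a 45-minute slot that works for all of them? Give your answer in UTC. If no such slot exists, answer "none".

Beatriz in UTC: 09:00-11:15, 11:30-12:15, 12:30-15:00 (subtract 4h to convert from UTC+4).
Kavya in UTC: 07:30-09:30, 10:00-13:45 (add 5h to convert from UTC-5).
Hana in UTC: 08:00-15:15 (subtract 4h to convert from UTC+4).
Yosef in UTC: 07:30-16:15 (add 4h to convert from UTC-4).
Oliver in UTC: 09:00-18:00 (add 4h to convert from UTC-4).
Beatriz ∩ Kavya: 09:00-09:30, 10:00-11:15, 11:30-12:15, 12:30-13:45.
Beatriz ∩ Kavya ∩ Hana: 09:00-09:30, 10:00-11:15, 11:30-12:15, 12:30-13:45.
Beatriz ∩ Kavya ∩ Hana ∩ Yosef: 09:00-09:30, 10:00-11:15, 11:30-12:15, 12:30-13:45.
Beatriz ∩ Kavya ∩ Hana ∩ Yosef ∩ Oliver: 09:00-09:30, 10:00-11:15, 11:30-12:15, 12:30-13:45.
The last common window of at least 45 minutes is 12:30-13:45; a 45-minute meeting can start as late as 13:00 and still end by 13:45.

13:00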